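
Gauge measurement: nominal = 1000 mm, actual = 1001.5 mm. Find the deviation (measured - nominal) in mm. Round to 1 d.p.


Deviation = measured - nominal
Deviation = 1001.5 - 1000
Deviation = 1.5 mm

1.5


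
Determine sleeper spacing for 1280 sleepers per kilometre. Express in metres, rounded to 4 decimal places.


Spacing = 1000 m / number of sleepers
Spacing = 1000 / 1280
Spacing = 0.7813 m

0.7813


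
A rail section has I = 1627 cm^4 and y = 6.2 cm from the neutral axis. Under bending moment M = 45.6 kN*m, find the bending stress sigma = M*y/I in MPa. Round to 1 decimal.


Convert units:
M = 45.6 kN*m = 45600000 N*mm
y = 6.2 cm = 62 mm
I = 1627 cm^4 = 16270000 mm^4
sigma = 45600000 * 62 / 16270000
sigma = 173.8 MPa

173.8


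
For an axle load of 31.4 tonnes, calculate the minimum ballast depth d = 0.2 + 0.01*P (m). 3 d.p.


d = 0.2 + 0.01 * 31.4
d = 0.2 + 0.314
d = 0.514 m

0.514


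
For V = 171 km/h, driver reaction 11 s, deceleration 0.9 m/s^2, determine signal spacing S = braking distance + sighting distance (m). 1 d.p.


V = 171 / 3.6 = 47.5 m/s
Braking distance = 47.5^2 / (2*0.9) = 1253.4722 m
Sighting distance = 47.5 * 11 = 522.5 m
S = 1253.4722 + 522.5 = 1776.0 m

1776.0


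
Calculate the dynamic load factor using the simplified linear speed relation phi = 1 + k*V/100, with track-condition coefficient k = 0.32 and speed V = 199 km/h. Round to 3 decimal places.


phi = 1 + k * V / 100
phi = 1 + 0.32 * 199 / 100
phi = 1 + 0.6368
phi = 1.637

1.637


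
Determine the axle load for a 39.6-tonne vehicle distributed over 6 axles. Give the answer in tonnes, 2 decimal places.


Load per axle = total weight / number of axles
Load = 39.6 / 6
Load = 6.60 tonnes

6.60


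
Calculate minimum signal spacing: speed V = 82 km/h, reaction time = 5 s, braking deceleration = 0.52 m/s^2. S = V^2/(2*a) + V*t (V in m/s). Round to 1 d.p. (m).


V = 82 / 3.6 = 22.7778 m/s
Braking distance = 22.7778^2 / (2*0.52) = 498.8723 m
Sighting distance = 22.7778 * 5 = 113.8889 m
S = 498.8723 + 113.8889 = 612.8 m

612.8


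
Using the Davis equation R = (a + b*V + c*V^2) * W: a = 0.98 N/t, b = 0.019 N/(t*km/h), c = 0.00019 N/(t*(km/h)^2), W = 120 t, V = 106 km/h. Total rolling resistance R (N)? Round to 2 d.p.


b*V = 0.019 * 106 = 2.014
c*V^2 = 0.00019 * 11236 = 2.13484
R_per_t = 0.98 + 2.014 + 2.13484 = 5.12884 N/t
R_total = 5.12884 * 120 = 615.46 N

615.46


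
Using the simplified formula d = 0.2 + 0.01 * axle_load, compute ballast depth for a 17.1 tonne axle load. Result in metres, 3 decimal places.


d = 0.2 + 0.01 * 17.1
d = 0.2 + 0.171
d = 0.371 m

0.371


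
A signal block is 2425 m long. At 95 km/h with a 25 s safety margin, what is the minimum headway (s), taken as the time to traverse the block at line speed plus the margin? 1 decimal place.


V = 95 / 3.6 = 26.3889 m/s
Block traversal time = 2425 / 26.3889 = 91.8947 s
Headway = 91.8947 + 25
Headway = 116.9 s

116.9


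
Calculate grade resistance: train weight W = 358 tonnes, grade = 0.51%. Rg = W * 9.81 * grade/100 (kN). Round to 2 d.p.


Rg = W * 9.81 * grade / 100
Rg = 358 * 9.81 * 0.51 / 100
Rg = 3511.98 * 0.0051
Rg = 17.91 kN

17.91


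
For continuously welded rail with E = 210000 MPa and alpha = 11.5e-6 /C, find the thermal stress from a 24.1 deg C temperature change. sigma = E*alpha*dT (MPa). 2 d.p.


sigma = E * alpha * dT
sigma = 210000 * 11.5e-6 * 24.1
sigma = 2.415 * 24.1
sigma = 58.20 MPa

58.20


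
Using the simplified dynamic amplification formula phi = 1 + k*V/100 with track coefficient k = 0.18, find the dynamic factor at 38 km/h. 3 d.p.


phi = 1 + k * V / 100
phi = 1 + 0.18 * 38 / 100
phi = 1 + 0.0684
phi = 1.068

1.068


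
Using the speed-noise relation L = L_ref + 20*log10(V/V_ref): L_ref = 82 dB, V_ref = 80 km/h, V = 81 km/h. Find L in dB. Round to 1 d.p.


V/V_ref = 81 / 80 = 1.0125
log10(1.0125) = 0.005395
20 * 0.005395 = 0.1079
L = 82 + 0.1079 = 82.1 dB

82.1


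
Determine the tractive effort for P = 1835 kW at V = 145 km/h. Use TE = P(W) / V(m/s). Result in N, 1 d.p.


Convert: P = 1835 kW = 1835000 W
V = 145 / 3.6 = 40.2778 m/s
TE = 1835000 / 40.2778
TE = 45558.6 N

45558.6


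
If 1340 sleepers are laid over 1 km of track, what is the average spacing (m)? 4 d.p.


Spacing = 1000 m / number of sleepers
Spacing = 1000 / 1340
Spacing = 0.7463 m

0.7463


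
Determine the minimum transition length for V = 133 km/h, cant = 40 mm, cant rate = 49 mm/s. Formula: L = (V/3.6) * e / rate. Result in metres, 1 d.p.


Convert speed: V = 133 / 3.6 = 36.9444 m/s
L = 36.9444 * 40 / 49
L = 1477.7778 / 49
L = 30.2 m

30.2


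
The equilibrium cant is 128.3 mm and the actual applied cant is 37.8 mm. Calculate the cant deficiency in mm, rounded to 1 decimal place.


Cant deficiency = equilibrium cant - actual cant
CD = 128.3 - 37.8
CD = 90.5 mm

90.5


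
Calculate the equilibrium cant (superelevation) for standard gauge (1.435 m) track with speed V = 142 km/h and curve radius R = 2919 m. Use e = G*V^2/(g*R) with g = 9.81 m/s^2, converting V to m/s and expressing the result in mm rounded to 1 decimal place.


Convert speed: V = 142 / 3.6 = 39.4444 m/s
Apply formula: e = 1.435 * 39.4444^2 / (9.81 * 2919)
e = 1.435 * 1555.8642 / 28635.39
e = 0.077969 m = 78.0 mm

78.0


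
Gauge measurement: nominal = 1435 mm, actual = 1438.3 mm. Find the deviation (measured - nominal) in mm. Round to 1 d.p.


Deviation = measured - nominal
Deviation = 1438.3 - 1435
Deviation = 3.3 mm

3.3


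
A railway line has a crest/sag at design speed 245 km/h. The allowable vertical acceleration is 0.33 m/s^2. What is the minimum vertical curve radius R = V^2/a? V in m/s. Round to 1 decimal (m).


Convert speed: V = 245 / 3.6 = 68.0556 m/s
V^2 = 4631.5586 m^2/s^2
R_v = 4631.5586 / 0.33
R_v = 14035.0 m

14035.0


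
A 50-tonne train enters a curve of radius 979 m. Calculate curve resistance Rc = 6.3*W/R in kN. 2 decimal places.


Rc = 6.3 * W / R
Rc = 6.3 * 50 / 979
Rc = 315.0 / 979
Rc = 0.32 kN

0.32


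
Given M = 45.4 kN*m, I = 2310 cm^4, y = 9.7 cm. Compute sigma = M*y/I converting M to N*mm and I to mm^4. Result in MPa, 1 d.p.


Convert units:
M = 45.4 kN*m = 45400000 N*mm
y = 9.7 cm = 97 mm
I = 2310 cm^4 = 23100000 mm^4
sigma = 45400000 * 97 / 23100000
sigma = 190.6 MPa

190.6


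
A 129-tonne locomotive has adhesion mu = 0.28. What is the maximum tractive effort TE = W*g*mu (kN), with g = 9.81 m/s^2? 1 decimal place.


TE_max = W * g * mu
TE_max = 129 * 9.81 * 0.28
TE_max = 1265.49 * 0.28
TE_max = 354.3 kN

354.3


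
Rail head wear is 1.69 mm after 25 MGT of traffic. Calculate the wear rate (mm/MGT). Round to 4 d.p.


Wear rate = total wear / cumulative tonnage
Rate = 1.69 / 25
Rate = 0.0676 mm/MGT

0.0676


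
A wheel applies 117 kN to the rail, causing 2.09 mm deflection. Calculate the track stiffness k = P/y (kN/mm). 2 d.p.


Track stiffness k = P / y
k = 117 / 2.09
k = 55.98 kN/mm

55.98


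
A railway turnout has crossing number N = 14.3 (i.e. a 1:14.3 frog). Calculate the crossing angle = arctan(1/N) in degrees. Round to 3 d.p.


1/N = 1/14.3 = 0.06993
angle = arctan(0.06993) = 0.069816 rad
angle = 0.069816 * 180/pi = 4.000 degrees

4.000


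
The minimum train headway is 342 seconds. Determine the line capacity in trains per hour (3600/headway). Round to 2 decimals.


Capacity = 3600 / headway
Capacity = 3600 / 342
Capacity = 10.53 trains/hour

10.53


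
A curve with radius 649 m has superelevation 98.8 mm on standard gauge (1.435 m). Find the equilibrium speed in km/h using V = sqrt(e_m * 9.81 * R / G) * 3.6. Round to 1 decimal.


Convert cant: e = 98.8 mm = 0.0988 m
V_ms = sqrt(0.0988 * 9.81 * 649 / 1.435)
V_ms = sqrt(438.347716) = 20.9368 m/s
V = 20.9368 * 3.6 = 75.4 km/h

75.4


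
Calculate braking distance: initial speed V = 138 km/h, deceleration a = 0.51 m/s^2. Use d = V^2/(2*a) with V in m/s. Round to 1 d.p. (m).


Convert speed: V = 138 / 3.6 = 38.3333 m/s
V^2 = 1469.4444
d = 1469.4444 / (2 * 0.51)
d = 1469.4444 / 1.02
d = 1440.6 m

1440.6


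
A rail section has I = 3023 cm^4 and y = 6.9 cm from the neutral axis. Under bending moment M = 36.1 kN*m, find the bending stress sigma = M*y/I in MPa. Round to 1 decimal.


Convert units:
M = 36.1 kN*m = 36100000 N*mm
y = 6.9 cm = 69 mm
I = 3023 cm^4 = 30230000 mm^4
sigma = 36100000 * 69 / 30230000
sigma = 82.4 MPa

82.4


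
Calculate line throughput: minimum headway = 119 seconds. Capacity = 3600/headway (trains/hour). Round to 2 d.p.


Capacity = 3600 / headway
Capacity = 3600 / 119
Capacity = 30.25 trains/hour

30.25


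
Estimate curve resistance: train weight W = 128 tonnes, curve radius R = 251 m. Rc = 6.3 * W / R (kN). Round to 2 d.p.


Rc = 6.3 * W / R
Rc = 6.3 * 128 / 251
Rc = 806.4 / 251
Rc = 3.21 kN

3.21


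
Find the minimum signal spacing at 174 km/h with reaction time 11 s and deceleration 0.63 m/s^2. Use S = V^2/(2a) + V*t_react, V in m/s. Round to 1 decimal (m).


V = 174 / 3.6 = 48.3333 m/s
Braking distance = 48.3333^2 / (2*0.63) = 1854.0564 m
Sighting distance = 48.3333 * 11 = 531.6667 m
S = 1854.0564 + 531.6667 = 2385.7 m

2385.7


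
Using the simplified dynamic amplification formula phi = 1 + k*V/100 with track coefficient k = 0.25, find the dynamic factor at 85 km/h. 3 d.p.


phi = 1 + k * V / 100
phi = 1 + 0.25 * 85 / 100
phi = 1 + 0.2125
phi = 1.213

1.213


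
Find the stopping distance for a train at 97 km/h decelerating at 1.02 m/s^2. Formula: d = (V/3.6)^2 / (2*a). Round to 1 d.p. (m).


Convert speed: V = 97 / 3.6 = 26.9444 m/s
V^2 = 726.0031
d = 726.0031 / (2 * 1.02)
d = 726.0031 / 2.04
d = 355.9 m

355.9


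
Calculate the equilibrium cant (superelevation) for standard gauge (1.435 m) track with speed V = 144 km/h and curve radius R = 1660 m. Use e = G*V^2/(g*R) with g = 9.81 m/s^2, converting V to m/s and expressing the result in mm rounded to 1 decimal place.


Convert speed: V = 144 / 3.6 = 40.0 m/s
Apply formula: e = 1.435 * 40.0^2 / (9.81 * 1660)
e = 1.435 * 1600.0 / 16284.6
e = 0.140992 m = 141.0 mm

141.0


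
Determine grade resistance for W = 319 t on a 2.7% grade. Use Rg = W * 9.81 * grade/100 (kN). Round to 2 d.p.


Rg = W * 9.81 * grade / 100
Rg = 319 * 9.81 * 2.7 / 100
Rg = 3129.39 * 0.027
Rg = 84.49 kN

84.49


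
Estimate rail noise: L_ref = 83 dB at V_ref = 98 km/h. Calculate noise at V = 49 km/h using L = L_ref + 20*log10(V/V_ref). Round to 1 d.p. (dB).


V/V_ref = 49 / 98 = 0.5
log10(0.5) = -0.30103
20 * -0.30103 = -6.0206
L = 83 + -6.0206 = 77.0 dB

77.0


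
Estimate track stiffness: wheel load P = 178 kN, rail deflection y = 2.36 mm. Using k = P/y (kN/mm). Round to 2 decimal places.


Track stiffness k = P / y
k = 178 / 2.36
k = 75.42 kN/mm

75.42


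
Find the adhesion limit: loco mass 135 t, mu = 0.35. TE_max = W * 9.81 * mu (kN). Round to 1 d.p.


TE_max = W * g * mu
TE_max = 135 * 9.81 * 0.35
TE_max = 1324.35 * 0.35
TE_max = 463.5 kN

463.5


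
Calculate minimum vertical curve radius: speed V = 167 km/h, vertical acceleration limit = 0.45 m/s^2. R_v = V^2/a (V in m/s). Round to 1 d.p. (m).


Convert speed: V = 167 / 3.6 = 46.3889 m/s
V^2 = 2151.929 m^2/s^2
R_v = 2151.929 / 0.45
R_v = 4782.1 m

4782.1


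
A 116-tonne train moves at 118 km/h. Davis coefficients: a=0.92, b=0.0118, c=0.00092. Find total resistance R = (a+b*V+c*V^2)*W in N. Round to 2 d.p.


b*V = 0.0118 * 118 = 1.3924
c*V^2 = 0.00092 * 13924 = 12.81008
R_per_t = 0.92 + 1.3924 + 12.81008 = 15.12248 N/t
R_total = 15.12248 * 116 = 1754.21 N

1754.21


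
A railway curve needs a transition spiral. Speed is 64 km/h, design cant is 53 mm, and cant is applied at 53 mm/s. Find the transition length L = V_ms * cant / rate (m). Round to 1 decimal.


Convert speed: V = 64 / 3.6 = 17.7778 m/s
L = 17.7778 * 53 / 53
L = 942.2222 / 53
L = 17.8 m

17.8


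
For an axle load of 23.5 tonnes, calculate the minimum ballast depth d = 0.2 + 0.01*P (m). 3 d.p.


d = 0.2 + 0.01 * 23.5
d = 0.2 + 0.235
d = 0.435 m

0.435


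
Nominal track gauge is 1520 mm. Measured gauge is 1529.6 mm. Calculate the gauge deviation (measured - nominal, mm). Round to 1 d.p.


Deviation = measured - nominal
Deviation = 1529.6 - 1520
Deviation = 9.6 mm

9.6


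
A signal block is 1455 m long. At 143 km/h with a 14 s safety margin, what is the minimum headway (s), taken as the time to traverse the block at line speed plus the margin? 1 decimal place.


V = 143 / 3.6 = 39.7222 m/s
Block traversal time = 1455 / 39.7222 = 36.6294 s
Headway = 36.6294 + 14
Headway = 50.6 s

50.6


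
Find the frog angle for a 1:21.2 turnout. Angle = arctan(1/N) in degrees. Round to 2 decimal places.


1/N = 1/21.2 = 0.04717
angle = arctan(0.04717) = 0.047135 rad
angle = 0.047135 * 180/pi = 2.70 degrees

2.70


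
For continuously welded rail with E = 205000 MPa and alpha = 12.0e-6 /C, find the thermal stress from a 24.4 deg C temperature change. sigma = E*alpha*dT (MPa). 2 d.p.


sigma = E * alpha * dT
sigma = 205000 * 12.0e-6 * 24.4
sigma = 2.46 * 24.4
sigma = 60.02 MPa

60.02


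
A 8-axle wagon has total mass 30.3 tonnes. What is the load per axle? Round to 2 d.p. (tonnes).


Load per axle = total weight / number of axles
Load = 30.3 / 8
Load = 3.79 tonnes

3.79


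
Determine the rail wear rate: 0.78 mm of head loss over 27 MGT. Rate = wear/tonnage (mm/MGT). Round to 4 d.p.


Wear rate = total wear / cumulative tonnage
Rate = 0.78 / 27
Rate = 0.0289 mm/MGT

0.0289


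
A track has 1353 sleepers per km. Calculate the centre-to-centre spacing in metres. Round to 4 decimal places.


Spacing = 1000 m / number of sleepers
Spacing = 1000 / 1353
Spacing = 0.7391 m

0.7391


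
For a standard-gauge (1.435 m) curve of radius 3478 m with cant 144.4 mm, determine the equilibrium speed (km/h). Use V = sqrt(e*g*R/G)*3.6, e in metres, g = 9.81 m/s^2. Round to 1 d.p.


Convert cant: e = 144.4 mm = 0.1444 m
V_ms = sqrt(0.1444 * 9.81 * 3478 / 1.435)
V_ms = sqrt(3433.316789) = 58.5945 m/s
V = 58.5945 * 3.6 = 210.9 km/h

210.9


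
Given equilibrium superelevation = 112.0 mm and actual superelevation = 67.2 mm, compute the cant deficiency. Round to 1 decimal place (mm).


Cant deficiency = equilibrium cant - actual cant
CD = 112.0 - 67.2
CD = 44.8 mm

44.8


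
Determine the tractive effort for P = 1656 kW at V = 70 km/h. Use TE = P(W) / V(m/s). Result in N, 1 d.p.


Convert: P = 1656 kW = 1656000 W
V = 70 / 3.6 = 19.4444 m/s
TE = 1656000 / 19.4444
TE = 85165.7 N

85165.7


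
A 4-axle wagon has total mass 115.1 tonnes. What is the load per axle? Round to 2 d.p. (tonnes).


Load per axle = total weight / number of axles
Load = 115.1 / 4
Load = 28.78 tonnes

28.78


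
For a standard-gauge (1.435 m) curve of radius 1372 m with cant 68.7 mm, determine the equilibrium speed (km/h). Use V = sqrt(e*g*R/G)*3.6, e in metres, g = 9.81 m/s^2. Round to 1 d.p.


Convert cant: e = 68.7 mm = 0.0687 m
V_ms = sqrt(0.0687 * 9.81 * 1372 / 1.435)
V_ms = sqrt(644.359083) = 25.3842 m/s
V = 25.3842 * 3.6 = 91.4 km/h

91.4


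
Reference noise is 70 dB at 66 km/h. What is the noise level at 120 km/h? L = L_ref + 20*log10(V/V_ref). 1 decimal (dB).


V/V_ref = 120 / 66 = 1.818182
log10(1.818182) = 0.259637
20 * 0.259637 = 5.1927
L = 70 + 5.1927 = 75.2 dB

75.2


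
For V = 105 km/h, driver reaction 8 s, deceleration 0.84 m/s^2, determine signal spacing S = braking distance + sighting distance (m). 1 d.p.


V = 105 / 3.6 = 29.1667 m/s
Braking distance = 29.1667^2 / (2*0.84) = 506.3657 m
Sighting distance = 29.1667 * 8 = 233.3333 m
S = 506.3657 + 233.3333 = 739.7 m

739.7


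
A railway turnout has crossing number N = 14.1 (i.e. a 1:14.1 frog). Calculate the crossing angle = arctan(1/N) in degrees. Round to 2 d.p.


1/N = 1/14.1 = 0.070922
angle = arctan(0.070922) = 0.070803 rad
angle = 0.070803 * 180/pi = 4.06 degrees

4.06


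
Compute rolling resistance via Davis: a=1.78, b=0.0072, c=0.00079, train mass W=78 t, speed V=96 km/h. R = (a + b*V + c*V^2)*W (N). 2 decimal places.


b*V = 0.0072 * 96 = 0.6912
c*V^2 = 0.00079 * 9216 = 7.28064
R_per_t = 1.78 + 0.6912 + 7.28064 = 9.75184 N/t
R_total = 9.75184 * 78 = 760.64 N

760.64


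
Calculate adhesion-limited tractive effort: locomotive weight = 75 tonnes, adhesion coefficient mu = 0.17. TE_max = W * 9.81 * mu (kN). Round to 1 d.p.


TE_max = W * g * mu
TE_max = 75 * 9.81 * 0.17
TE_max = 735.75 * 0.17
TE_max = 125.1 kN

125.1


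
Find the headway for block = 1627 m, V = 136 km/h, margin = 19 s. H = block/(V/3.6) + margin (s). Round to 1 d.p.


V = 136 / 3.6 = 37.7778 m/s
Block traversal time = 1627 / 37.7778 = 43.0676 s
Headway = 43.0676 + 19
Headway = 62.1 s

62.1


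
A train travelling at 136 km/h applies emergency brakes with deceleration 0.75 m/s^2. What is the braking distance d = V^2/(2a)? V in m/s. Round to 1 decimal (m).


Convert speed: V = 136 / 3.6 = 37.7778 m/s
V^2 = 1427.1605
d = 1427.1605 / (2 * 0.75)
d = 1427.1605 / 1.5
d = 951.4 m

951.4


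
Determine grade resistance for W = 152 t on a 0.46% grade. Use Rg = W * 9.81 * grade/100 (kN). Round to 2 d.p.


Rg = W * 9.81 * grade / 100
Rg = 152 * 9.81 * 0.46 / 100
Rg = 1491.12 * 0.0046
Rg = 6.86 kN

6.86


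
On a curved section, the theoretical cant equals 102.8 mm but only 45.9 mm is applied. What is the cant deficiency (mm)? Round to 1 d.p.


Cant deficiency = equilibrium cant - actual cant
CD = 102.8 - 45.9
CD = 56.9 mm

56.9


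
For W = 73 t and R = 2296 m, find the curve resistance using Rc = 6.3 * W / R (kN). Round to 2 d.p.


Rc = 6.3 * W / R
Rc = 6.3 * 73 / 2296
Rc = 459.9 / 2296
Rc = 0.20 kN

0.20


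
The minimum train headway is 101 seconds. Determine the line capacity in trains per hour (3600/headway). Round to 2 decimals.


Capacity = 3600 / headway
Capacity = 3600 / 101
Capacity = 35.64 trains/hour

35.64


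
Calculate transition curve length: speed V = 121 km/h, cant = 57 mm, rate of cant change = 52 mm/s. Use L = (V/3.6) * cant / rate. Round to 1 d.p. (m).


Convert speed: V = 121 / 3.6 = 33.6111 m/s
L = 33.6111 * 57 / 52
L = 1915.8333 / 52
L = 36.8 m

36.8


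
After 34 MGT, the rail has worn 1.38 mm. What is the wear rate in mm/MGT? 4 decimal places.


Wear rate = total wear / cumulative tonnage
Rate = 1.38 / 34
Rate = 0.0406 mm/MGT

0.0406


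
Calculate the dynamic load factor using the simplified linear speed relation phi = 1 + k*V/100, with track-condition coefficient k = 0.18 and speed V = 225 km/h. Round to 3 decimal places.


phi = 1 + k * V / 100
phi = 1 + 0.18 * 225 / 100
phi = 1 + 0.405
phi = 1.405

1.405


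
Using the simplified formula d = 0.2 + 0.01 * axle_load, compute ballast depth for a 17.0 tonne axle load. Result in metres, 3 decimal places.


d = 0.2 + 0.01 * 17.0
d = 0.2 + 0.17
d = 0.370 m

0.370


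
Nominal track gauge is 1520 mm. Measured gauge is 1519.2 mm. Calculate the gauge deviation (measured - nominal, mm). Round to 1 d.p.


Deviation = measured - nominal
Deviation = 1519.2 - 1520
Deviation = -0.8 mm

-0.8


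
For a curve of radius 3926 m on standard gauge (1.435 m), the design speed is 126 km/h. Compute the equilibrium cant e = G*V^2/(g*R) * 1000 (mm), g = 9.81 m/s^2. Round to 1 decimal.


Convert speed: V = 126 / 3.6 = 35.0 m/s
Apply formula: e = 1.435 * 35.0^2 / (9.81 * 3926)
e = 1.435 * 1225.0 / 38514.06
e = 0.045642 m = 45.6 mm

45.6


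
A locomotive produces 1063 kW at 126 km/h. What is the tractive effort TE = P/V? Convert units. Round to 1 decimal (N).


Convert: P = 1063 kW = 1063000 W
V = 126 / 3.6 = 35.0 m/s
TE = 1063000 / 35.0
TE = 30371.4 N

30371.4


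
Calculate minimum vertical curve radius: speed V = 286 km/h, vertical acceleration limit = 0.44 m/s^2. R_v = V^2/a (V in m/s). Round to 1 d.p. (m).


Convert speed: V = 286 / 3.6 = 79.4444 m/s
V^2 = 6311.4198 m^2/s^2
R_v = 6311.4198 / 0.44
R_v = 14344.1 m

14344.1


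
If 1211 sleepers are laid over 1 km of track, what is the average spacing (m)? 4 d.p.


Spacing = 1000 m / number of sleepers
Spacing = 1000 / 1211
Spacing = 0.8258 m

0.8258


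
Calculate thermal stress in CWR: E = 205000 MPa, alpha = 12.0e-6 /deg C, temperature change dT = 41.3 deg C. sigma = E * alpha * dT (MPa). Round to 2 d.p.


sigma = E * alpha * dT
sigma = 205000 * 12.0e-6 * 41.3
sigma = 2.46 * 41.3
sigma = 101.60 MPa

101.60


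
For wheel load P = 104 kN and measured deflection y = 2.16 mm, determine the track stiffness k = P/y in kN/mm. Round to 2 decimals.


Track stiffness k = P / y
k = 104 / 2.16
k = 48.15 kN/mm

48.15


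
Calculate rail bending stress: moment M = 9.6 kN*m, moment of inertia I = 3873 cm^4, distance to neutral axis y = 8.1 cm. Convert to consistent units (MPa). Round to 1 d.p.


Convert units:
M = 9.6 kN*m = 9600000 N*mm
y = 8.1 cm = 81 mm
I = 3873 cm^4 = 38730000 mm^4
sigma = 9600000 * 81 / 38730000
sigma = 20.1 MPa

20.1


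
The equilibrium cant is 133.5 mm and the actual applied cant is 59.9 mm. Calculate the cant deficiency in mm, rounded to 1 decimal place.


Cant deficiency = equilibrium cant - actual cant
CD = 133.5 - 59.9
CD = 73.6 mm

73.6


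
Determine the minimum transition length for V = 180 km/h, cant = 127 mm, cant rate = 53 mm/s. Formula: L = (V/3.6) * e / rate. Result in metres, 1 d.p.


Convert speed: V = 180 / 3.6 = 50.0 m/s
L = 50.0 * 127 / 53
L = 6350.0 / 53
L = 119.8 m

119.8


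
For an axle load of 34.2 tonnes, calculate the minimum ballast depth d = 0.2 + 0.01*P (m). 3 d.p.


d = 0.2 + 0.01 * 34.2
d = 0.2 + 0.342
d = 0.542 m

0.542


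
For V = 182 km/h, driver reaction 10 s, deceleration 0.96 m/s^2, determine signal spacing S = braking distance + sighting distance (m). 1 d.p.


V = 182 / 3.6 = 50.5556 m/s
Braking distance = 50.5556^2 / (2*0.96) = 1331.1793 m
Sighting distance = 50.5556 * 10 = 505.5556 m
S = 1331.1793 + 505.5556 = 1836.7 m

1836.7


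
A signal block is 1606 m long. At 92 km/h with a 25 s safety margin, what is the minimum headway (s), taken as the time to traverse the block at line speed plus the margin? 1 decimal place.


V = 92 / 3.6 = 25.5556 m/s
Block traversal time = 1606 / 25.5556 = 62.8435 s
Headway = 62.8435 + 25
Headway = 87.8 s

87.8


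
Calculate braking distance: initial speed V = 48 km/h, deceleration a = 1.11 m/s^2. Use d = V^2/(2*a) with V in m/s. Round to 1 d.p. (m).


Convert speed: V = 48 / 3.6 = 13.3333 m/s
V^2 = 177.7778
d = 177.7778 / (2 * 1.11)
d = 177.7778 / 2.22
d = 80.1 m

80.1


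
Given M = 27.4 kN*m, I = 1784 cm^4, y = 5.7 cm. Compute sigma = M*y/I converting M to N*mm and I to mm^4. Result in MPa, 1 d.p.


Convert units:
M = 27.4 kN*m = 27400000 N*mm
y = 5.7 cm = 57 mm
I = 1784 cm^4 = 17840000 mm^4
sigma = 27400000 * 57 / 17840000
sigma = 87.5 MPa

87.5


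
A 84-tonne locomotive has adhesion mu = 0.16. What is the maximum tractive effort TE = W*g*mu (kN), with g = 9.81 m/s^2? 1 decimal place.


TE_max = W * g * mu
TE_max = 84 * 9.81 * 0.16
TE_max = 824.04 * 0.16
TE_max = 131.8 kN

131.8


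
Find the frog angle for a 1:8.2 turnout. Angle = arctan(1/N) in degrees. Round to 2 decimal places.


1/N = 1/8.2 = 0.121951
angle = arctan(0.121951) = 0.121352 rad
angle = 0.121352 * 180/pi = 6.95 degrees

6.95


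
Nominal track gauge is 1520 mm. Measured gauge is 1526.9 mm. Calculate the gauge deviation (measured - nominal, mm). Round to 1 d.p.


Deviation = measured - nominal
Deviation = 1526.9 - 1520
Deviation = 6.9 mm

6.9


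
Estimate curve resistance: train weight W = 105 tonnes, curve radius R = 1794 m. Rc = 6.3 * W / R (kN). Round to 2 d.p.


Rc = 6.3 * W / R
Rc = 6.3 * 105 / 1794
Rc = 661.5 / 1794
Rc = 0.37 kN

0.37


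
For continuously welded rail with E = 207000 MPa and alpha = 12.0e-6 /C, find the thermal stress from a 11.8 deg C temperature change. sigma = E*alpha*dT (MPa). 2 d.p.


sigma = E * alpha * dT
sigma = 207000 * 12.0e-6 * 11.8
sigma = 2.484 * 11.8
sigma = 29.31 MPa

29.31


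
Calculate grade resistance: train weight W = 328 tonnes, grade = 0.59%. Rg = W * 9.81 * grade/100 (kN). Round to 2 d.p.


Rg = W * 9.81 * grade / 100
Rg = 328 * 9.81 * 0.59 / 100
Rg = 3217.68 * 0.0059
Rg = 18.98 kN

18.98


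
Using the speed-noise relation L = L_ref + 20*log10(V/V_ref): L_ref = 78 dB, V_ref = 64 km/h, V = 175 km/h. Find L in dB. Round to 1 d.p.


V/V_ref = 175 / 64 = 2.734375
log10(2.734375) = 0.436858
20 * 0.436858 = 8.7372
L = 78 + 8.7372 = 86.7 dB

86.7


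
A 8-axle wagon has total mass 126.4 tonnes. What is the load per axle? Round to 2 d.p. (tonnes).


Load per axle = total weight / number of axles
Load = 126.4 / 8
Load = 15.80 tonnes

15.80


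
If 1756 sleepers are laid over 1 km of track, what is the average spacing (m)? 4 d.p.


Spacing = 1000 m / number of sleepers
Spacing = 1000 / 1756
Spacing = 0.5695 m

0.5695


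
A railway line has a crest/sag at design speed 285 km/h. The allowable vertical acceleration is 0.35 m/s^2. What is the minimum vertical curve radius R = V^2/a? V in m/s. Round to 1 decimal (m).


Convert speed: V = 285 / 3.6 = 79.1667 m/s
V^2 = 6267.3611 m^2/s^2
R_v = 6267.3611 / 0.35
R_v = 17906.7 m

17906.7


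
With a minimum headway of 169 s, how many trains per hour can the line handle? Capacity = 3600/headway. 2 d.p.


Capacity = 3600 / headway
Capacity = 3600 / 169
Capacity = 21.30 trains/hour

21.30


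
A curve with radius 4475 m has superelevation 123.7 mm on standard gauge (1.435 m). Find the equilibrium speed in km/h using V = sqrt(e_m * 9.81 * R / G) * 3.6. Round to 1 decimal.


Convert cant: e = 123.7 mm = 0.1237 m
V_ms = sqrt(0.1237 * 9.81 * 4475 / 1.435)
V_ms = sqrt(3784.250226) = 61.5163 m/s
V = 61.5163 * 3.6 = 221.5 km/h

221.5


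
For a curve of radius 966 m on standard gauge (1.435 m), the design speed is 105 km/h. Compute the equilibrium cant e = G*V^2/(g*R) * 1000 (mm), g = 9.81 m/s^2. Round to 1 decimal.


Convert speed: V = 105 / 3.6 = 29.1667 m/s
Apply formula: e = 1.435 * 29.1667^2 / (9.81 * 966)
e = 1.435 * 850.6944 / 9476.46
e = 0.128819 m = 128.8 mm

128.8


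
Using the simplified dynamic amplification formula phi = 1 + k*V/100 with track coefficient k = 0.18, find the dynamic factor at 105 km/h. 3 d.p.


phi = 1 + k * V / 100
phi = 1 + 0.18 * 105 / 100
phi = 1 + 0.189
phi = 1.189

1.189


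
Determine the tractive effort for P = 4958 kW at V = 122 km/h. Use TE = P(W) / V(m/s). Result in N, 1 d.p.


Convert: P = 4958 kW = 4958000 W
V = 122 / 3.6 = 33.8889 m/s
TE = 4958000 / 33.8889
TE = 146301.6 N

146301.6


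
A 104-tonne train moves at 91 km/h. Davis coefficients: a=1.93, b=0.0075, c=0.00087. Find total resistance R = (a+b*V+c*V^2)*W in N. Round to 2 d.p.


b*V = 0.0075 * 91 = 0.6825
c*V^2 = 0.00087 * 8281 = 7.20447
R_per_t = 1.93 + 0.6825 + 7.20447 = 9.81697 N/t
R_total = 9.81697 * 104 = 1020.96 N

1020.96


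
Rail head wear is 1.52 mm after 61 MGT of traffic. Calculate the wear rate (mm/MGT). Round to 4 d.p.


Wear rate = total wear / cumulative tonnage
Rate = 1.52 / 61
Rate = 0.0249 mm/MGT

0.0249


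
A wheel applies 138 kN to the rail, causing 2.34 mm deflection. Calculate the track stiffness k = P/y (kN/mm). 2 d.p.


Track stiffness k = P / y
k = 138 / 2.34
k = 58.97 kN/mm

58.97


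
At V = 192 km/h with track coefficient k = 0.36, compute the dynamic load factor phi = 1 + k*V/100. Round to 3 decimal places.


phi = 1 + k * V / 100
phi = 1 + 0.36 * 192 / 100
phi = 1 + 0.6912
phi = 1.691

1.691


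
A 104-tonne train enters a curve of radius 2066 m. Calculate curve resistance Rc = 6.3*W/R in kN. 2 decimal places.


Rc = 6.3 * W / R
Rc = 6.3 * 104 / 2066
Rc = 655.2 / 2066
Rc = 0.32 kN

0.32


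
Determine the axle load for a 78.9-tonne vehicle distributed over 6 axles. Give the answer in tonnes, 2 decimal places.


Load per axle = total weight / number of axles
Load = 78.9 / 6
Load = 13.15 tonnes

13.15


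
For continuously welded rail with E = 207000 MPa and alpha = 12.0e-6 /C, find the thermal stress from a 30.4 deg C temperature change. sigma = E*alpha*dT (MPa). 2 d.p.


sigma = E * alpha * dT
sigma = 207000 * 12.0e-6 * 30.4
sigma = 2.484 * 30.4
sigma = 75.51 MPa

75.51


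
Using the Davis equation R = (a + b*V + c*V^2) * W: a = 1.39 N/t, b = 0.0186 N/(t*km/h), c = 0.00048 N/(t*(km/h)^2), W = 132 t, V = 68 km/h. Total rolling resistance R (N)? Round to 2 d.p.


b*V = 0.0186 * 68 = 1.2648
c*V^2 = 0.00048 * 4624 = 2.21952
R_per_t = 1.39 + 1.2648 + 2.21952 = 4.87432 N/t
R_total = 4.87432 * 132 = 643.41 N

643.41


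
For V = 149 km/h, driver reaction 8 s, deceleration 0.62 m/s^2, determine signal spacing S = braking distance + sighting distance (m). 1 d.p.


V = 149 / 3.6 = 41.3889 m/s
Braking distance = 41.3889^2 / (2*0.62) = 1381.484 m
Sighting distance = 41.3889 * 8 = 331.1111 m
S = 1381.484 + 331.1111 = 1712.6 m

1712.6


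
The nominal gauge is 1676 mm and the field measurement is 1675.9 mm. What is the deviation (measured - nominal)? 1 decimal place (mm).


Deviation = measured - nominal
Deviation = 1675.9 - 1676
Deviation = -0.1 mm

-0.1


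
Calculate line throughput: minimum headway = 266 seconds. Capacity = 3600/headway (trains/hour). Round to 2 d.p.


Capacity = 3600 / headway
Capacity = 3600 / 266
Capacity = 13.53 trains/hour

13.53


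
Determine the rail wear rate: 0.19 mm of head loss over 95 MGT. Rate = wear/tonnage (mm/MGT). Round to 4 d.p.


Wear rate = total wear / cumulative tonnage
Rate = 0.19 / 95
Rate = 0.0020 mm/MGT

0.0020


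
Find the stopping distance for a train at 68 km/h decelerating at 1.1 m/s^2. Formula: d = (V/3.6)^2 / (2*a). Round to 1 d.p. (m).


Convert speed: V = 68 / 3.6 = 18.8889 m/s
V^2 = 356.7901
d = 356.7901 / (2 * 1.1)
d = 356.7901 / 2.2
d = 162.2 m

162.2


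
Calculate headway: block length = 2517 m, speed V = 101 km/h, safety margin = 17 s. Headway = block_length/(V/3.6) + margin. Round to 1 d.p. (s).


V = 101 / 3.6 = 28.0556 m/s
Block traversal time = 2517 / 28.0556 = 89.7149 s
Headway = 89.7149 + 17
Headway = 106.7 s

106.7


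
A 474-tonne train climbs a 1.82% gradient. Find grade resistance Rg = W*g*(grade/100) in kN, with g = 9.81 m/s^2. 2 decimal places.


Rg = W * 9.81 * grade / 100
Rg = 474 * 9.81 * 1.82 / 100
Rg = 4649.94 * 0.0182
Rg = 84.63 kN

84.63


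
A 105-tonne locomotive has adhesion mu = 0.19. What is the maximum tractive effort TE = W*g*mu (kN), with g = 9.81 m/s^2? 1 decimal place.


TE_max = W * g * mu
TE_max = 105 * 9.81 * 0.19
TE_max = 1030.05 * 0.19
TE_max = 195.7 kN

195.7


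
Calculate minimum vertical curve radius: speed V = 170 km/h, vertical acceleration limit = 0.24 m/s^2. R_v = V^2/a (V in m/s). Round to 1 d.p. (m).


Convert speed: V = 170 / 3.6 = 47.2222 m/s
V^2 = 2229.9383 m^2/s^2
R_v = 2229.9383 / 0.24
R_v = 9291.4 m

9291.4


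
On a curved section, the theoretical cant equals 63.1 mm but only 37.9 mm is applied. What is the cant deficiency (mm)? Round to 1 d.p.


Cant deficiency = equilibrium cant - actual cant
CD = 63.1 - 37.9
CD = 25.2 mm

25.2


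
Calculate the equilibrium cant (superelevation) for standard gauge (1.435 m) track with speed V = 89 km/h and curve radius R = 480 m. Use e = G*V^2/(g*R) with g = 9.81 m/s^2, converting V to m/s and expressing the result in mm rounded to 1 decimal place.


Convert speed: V = 89 / 3.6 = 24.7222 m/s
Apply formula: e = 1.435 * 24.7222^2 / (9.81 * 480)
e = 1.435 * 611.1883 / 4708.8
e = 0.186259 m = 186.3 mm

186.3


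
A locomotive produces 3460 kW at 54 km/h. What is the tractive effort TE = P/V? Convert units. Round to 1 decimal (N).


Convert: P = 3460 kW = 3460000 W
V = 54 / 3.6 = 15.0 m/s
TE = 3460000 / 15.0
TE = 230666.7 N

230666.7


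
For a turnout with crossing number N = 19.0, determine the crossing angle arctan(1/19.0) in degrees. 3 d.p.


1/N = 1/19.0 = 0.052632
angle = arctan(0.052632) = 0.052583 rad
angle = 0.052583 * 180/pi = 3.013 degrees

3.013


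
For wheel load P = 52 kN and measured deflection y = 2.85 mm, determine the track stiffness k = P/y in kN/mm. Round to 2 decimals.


Track stiffness k = P / y
k = 52 / 2.85
k = 18.25 kN/mm

18.25


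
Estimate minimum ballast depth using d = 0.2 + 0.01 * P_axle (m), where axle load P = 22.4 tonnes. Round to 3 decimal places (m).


d = 0.2 + 0.01 * 22.4
d = 0.2 + 0.224
d = 0.424 m

0.424


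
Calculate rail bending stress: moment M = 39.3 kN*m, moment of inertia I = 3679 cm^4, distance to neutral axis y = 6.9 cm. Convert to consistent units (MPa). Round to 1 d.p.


Convert units:
M = 39.3 kN*m = 39300000 N*mm
y = 6.9 cm = 69 mm
I = 3679 cm^4 = 36790000 mm^4
sigma = 39300000 * 69 / 36790000
sigma = 73.7 MPa

73.7


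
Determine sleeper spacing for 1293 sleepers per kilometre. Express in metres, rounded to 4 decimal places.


Spacing = 1000 m / number of sleepers
Spacing = 1000 / 1293
Spacing = 0.7734 m

0.7734


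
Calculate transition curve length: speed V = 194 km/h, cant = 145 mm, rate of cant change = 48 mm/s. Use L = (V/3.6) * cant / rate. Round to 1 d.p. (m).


Convert speed: V = 194 / 3.6 = 53.8889 m/s
L = 53.8889 * 145 / 48
L = 7813.8889 / 48
L = 162.8 m

162.8


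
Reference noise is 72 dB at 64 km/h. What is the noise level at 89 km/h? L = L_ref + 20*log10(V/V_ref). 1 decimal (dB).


V/V_ref = 89 / 64 = 1.390625
log10(1.390625) = 0.14321
20 * 0.14321 = 2.8642
L = 72 + 2.8642 = 74.9 dB

74.9


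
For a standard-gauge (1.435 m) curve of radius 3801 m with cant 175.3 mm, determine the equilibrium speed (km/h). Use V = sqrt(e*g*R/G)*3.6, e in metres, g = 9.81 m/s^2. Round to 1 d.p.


Convert cant: e = 175.3 mm = 0.1753 m
V_ms = sqrt(0.1753 * 9.81 * 3801 / 1.435)
V_ms = sqrt(4555.089263) = 67.4914 m/s
V = 67.4914 * 3.6 = 243.0 km/h

243.0


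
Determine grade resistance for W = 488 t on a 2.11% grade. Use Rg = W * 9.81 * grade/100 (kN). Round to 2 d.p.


Rg = W * 9.81 * grade / 100
Rg = 488 * 9.81 * 2.11 / 100
Rg = 4787.28 * 0.0211
Rg = 101.01 kN

101.01


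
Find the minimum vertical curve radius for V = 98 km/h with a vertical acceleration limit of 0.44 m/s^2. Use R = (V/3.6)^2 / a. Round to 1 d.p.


Convert speed: V = 98 / 3.6 = 27.2222 m/s
V^2 = 741.0494 m^2/s^2
R_v = 741.0494 / 0.44
R_v = 1684.2 m

1684.2


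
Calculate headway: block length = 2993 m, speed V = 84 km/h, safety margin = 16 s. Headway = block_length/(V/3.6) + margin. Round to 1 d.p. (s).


V = 84 / 3.6 = 23.3333 m/s
Block traversal time = 2993 / 23.3333 = 128.2714 s
Headway = 128.2714 + 16
Headway = 144.3 s

144.3


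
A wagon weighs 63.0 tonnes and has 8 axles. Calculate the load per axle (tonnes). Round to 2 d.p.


Load per axle = total weight / number of axles
Load = 63.0 / 8
Load = 7.88 tonnes

7.88


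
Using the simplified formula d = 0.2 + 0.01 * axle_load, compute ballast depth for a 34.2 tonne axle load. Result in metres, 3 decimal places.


d = 0.2 + 0.01 * 34.2
d = 0.2 + 0.342
d = 0.542 m

0.542


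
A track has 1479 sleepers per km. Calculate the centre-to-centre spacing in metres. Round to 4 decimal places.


Spacing = 1000 m / number of sleepers
Spacing = 1000 / 1479
Spacing = 0.6761 m

0.6761


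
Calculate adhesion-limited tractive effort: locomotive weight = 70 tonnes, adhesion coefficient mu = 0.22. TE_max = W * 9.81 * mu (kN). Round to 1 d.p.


TE_max = W * g * mu
TE_max = 70 * 9.81 * 0.22
TE_max = 686.7 * 0.22
TE_max = 151.1 kN

151.1


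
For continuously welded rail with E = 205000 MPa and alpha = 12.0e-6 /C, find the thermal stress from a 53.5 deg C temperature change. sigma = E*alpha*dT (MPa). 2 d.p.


sigma = E * alpha * dT
sigma = 205000 * 12.0e-6 * 53.5
sigma = 2.46 * 53.5
sigma = 131.61 MPa

131.61


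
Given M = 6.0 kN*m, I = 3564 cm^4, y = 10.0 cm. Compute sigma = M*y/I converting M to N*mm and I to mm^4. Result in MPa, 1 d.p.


Convert units:
M = 6.0 kN*m = 6000000 N*mm
y = 10.0 cm = 100 mm
I = 3564 cm^4 = 35640000 mm^4
sigma = 6000000 * 100 / 35640000
sigma = 16.8 MPa

16.8


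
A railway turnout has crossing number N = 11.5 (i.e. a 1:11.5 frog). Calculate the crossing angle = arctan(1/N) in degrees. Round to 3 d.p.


1/N = 1/11.5 = 0.086957
angle = arctan(0.086957) = 0.086738 rad
angle = 0.086738 * 180/pi = 4.970 degrees

4.970


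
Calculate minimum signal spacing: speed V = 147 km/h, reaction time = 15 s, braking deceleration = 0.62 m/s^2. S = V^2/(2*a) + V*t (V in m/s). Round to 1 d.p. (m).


V = 147 / 3.6 = 40.8333 m/s
Braking distance = 40.8333^2 / (2*0.62) = 1344.6461 m
Sighting distance = 40.8333 * 15 = 612.5 m
S = 1344.6461 + 612.5 = 1957.1 m

1957.1


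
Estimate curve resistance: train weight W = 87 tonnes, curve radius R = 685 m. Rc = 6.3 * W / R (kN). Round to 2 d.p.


Rc = 6.3 * W / R
Rc = 6.3 * 87 / 685
Rc = 548.1 / 685
Rc = 0.80 kN

0.80


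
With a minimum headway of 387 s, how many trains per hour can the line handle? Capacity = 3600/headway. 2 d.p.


Capacity = 3600 / headway
Capacity = 3600 / 387
Capacity = 9.30 trains/hour

9.30


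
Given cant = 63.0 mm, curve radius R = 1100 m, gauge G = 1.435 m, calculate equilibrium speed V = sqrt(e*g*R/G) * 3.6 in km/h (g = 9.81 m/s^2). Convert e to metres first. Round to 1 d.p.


Convert cant: e = 63.0 mm = 0.0630 m
V_ms = sqrt(0.0630 * 9.81 * 1100 / 1.435)
V_ms = sqrt(473.75122) = 21.7658 m/s
V = 21.7658 * 3.6 = 78.4 km/h

78.4


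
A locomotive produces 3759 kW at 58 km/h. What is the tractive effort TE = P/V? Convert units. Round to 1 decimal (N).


Convert: P = 3759 kW = 3759000 W
V = 58 / 3.6 = 16.1111 m/s
TE = 3759000 / 16.1111
TE = 233317.2 N

233317.2


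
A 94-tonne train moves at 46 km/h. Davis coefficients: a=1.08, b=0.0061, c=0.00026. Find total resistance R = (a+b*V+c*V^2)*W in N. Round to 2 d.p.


b*V = 0.0061 * 46 = 0.2806
c*V^2 = 0.00026 * 2116 = 0.55016
R_per_t = 1.08 + 0.2806 + 0.55016 = 1.91076 N/t
R_total = 1.91076 * 94 = 179.61 N

179.61


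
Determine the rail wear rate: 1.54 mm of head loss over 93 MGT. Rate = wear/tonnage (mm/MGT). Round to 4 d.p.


Wear rate = total wear / cumulative tonnage
Rate = 1.54 / 93
Rate = 0.0166 mm/MGT

0.0166


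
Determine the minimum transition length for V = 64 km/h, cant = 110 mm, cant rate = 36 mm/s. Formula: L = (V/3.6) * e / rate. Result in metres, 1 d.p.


Convert speed: V = 64 / 3.6 = 17.7778 m/s
L = 17.7778 * 110 / 36
L = 1955.5556 / 36
L = 54.3 m

54.3


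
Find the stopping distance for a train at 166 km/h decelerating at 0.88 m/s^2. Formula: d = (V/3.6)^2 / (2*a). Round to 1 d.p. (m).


Convert speed: V = 166 / 3.6 = 46.1111 m/s
V^2 = 2126.2346
d = 2126.2346 / (2 * 0.88)
d = 2126.2346 / 1.76
d = 1208.1 m

1208.1


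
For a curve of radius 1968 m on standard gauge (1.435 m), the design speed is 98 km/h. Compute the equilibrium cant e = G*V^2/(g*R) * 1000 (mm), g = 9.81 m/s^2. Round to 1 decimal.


Convert speed: V = 98 / 3.6 = 27.2222 m/s
Apply formula: e = 1.435 * 27.2222^2 / (9.81 * 1968)
e = 1.435 * 741.0494 / 19306.08
e = 0.055081 m = 55.1 mm

55.1


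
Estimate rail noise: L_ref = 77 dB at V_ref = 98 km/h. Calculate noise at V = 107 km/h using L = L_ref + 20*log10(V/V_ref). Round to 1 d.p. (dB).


V/V_ref = 107 / 98 = 1.091837
log10(1.091837) = 0.038158
20 * 0.038158 = 0.7632
L = 77 + 0.7632 = 77.8 dB

77.8


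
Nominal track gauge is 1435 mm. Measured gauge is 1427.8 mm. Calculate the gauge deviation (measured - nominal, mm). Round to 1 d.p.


Deviation = measured - nominal
Deviation = 1427.8 - 1435
Deviation = -7.2 mm

-7.2


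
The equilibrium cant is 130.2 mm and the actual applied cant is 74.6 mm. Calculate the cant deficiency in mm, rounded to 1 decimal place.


Cant deficiency = equilibrium cant - actual cant
CD = 130.2 - 74.6
CD = 55.6 mm

55.6
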